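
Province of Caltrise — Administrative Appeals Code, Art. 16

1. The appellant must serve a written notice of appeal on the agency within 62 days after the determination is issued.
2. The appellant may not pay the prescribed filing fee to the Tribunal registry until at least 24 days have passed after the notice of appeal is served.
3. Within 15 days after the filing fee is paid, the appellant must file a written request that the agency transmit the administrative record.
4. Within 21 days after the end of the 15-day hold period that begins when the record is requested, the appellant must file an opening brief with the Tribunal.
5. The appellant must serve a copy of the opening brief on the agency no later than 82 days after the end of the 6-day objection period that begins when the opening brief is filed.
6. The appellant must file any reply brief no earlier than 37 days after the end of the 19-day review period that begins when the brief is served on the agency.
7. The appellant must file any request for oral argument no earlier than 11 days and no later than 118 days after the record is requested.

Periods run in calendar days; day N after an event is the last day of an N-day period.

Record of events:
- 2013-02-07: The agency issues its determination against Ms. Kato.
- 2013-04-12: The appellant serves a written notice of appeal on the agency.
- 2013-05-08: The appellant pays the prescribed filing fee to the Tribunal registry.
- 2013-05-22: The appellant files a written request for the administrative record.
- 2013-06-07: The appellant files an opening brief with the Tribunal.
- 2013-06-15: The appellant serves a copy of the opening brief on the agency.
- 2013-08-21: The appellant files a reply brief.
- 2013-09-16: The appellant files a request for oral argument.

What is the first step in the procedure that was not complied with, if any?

(1) due by 2013-02-07 + 62 days = 2013-04-10; not done until 2013-04-12, 2 days after the deadline.
No need to go further; step 1 was not satisfied.

Step 1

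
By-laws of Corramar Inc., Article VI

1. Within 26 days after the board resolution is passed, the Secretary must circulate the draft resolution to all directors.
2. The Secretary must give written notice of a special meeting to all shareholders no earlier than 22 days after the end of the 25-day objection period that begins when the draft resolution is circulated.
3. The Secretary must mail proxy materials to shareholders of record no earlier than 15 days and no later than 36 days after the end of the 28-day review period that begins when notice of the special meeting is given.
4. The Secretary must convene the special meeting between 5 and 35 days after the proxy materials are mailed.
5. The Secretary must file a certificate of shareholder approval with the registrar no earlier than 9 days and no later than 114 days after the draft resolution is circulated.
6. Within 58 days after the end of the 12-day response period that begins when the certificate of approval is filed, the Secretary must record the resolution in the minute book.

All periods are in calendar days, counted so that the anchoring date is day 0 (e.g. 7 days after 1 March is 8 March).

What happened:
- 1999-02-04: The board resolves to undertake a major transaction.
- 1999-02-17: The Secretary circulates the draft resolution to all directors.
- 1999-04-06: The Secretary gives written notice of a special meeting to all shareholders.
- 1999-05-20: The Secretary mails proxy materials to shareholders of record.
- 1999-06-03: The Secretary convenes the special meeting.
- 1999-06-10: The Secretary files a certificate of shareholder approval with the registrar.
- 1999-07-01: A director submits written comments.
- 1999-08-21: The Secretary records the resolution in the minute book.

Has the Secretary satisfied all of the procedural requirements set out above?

Step 1: 26 days after 1999-02-04 (when the board resolution is passed) is 1999-03-02; done 1999-02-17 — timely.
Step 2: the earliest permitted date is 22 days after 1999-03-14 (end of the 25-day objection period, which began when the draft resolution is circulated on 1999-02-17), i.e. 1999-04-05; done 1999-04-06 — permitted.
Step 3: the window is 15–36 days after 1999-05-04 (end of the 28-day review period, which began when notice of the special meeting is given on 1999-04-06), so 1999-05-19 through 1999-06-09; 1999-05-20 falls inside that range.
Step 4: the window is 5–35 days after 1999-05-20 (when the proxy materials are mailed), so 1999-05-25 through 1999-06-24; done 1999-06-03 — within the window.
Step 5: the window is 9–114 days after 1999-02-17 (when the draft resolution is circulated), so 1999-02-26 through 1999-06-11; done 1999-06-10 — within the window.
Step 6: 58 days after 1999-06-22 (end of the 12-day response period, which began when the certificate of approval is filed on 1999-06-10) is 1999-08-19; 1999-08-21 misses that deadline by 2 days.

No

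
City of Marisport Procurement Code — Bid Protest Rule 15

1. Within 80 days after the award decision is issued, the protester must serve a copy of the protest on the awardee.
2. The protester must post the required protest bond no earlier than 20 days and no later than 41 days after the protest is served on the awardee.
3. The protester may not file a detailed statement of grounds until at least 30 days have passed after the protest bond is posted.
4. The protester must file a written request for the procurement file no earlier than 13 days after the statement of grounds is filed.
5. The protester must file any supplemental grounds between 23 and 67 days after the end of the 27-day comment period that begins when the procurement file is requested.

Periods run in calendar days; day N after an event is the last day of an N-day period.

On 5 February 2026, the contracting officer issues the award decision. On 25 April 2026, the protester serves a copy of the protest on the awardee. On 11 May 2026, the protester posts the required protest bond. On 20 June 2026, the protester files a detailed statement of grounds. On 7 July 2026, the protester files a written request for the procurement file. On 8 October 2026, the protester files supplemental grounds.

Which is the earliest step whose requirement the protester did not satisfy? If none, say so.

Step 1: 80 days after 5 February 2026 (when the award decision is issued) is 26 April 2026; done 25 April 2026 — timely.
Step 2: the window is 20–41 days after 25 April 2026 (when the protest is served on the awardee), so 15 May 2026 through 5 June 2026; done 11 May 2026 — 4 days before the window opened.

Step 2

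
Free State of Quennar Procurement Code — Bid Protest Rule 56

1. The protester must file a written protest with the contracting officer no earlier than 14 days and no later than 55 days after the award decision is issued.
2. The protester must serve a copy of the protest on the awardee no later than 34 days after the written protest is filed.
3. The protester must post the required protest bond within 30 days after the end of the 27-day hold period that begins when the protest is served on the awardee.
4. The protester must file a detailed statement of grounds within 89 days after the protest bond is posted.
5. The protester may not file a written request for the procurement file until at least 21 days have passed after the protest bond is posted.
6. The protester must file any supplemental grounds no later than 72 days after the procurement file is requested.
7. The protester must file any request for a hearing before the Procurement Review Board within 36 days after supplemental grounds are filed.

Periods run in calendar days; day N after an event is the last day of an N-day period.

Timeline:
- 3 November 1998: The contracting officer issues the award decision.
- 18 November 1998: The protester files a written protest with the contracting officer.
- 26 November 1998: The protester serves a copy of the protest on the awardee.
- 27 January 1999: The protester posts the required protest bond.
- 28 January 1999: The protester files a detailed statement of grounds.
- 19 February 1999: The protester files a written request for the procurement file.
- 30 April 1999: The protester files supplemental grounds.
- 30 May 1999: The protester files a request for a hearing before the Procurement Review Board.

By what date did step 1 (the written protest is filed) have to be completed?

Step 1 runs from 3 November 1998, when the award decision is issued. The window is 14–55 days after 3 November 1998; it closes on 28 December 1998.

28 December 1998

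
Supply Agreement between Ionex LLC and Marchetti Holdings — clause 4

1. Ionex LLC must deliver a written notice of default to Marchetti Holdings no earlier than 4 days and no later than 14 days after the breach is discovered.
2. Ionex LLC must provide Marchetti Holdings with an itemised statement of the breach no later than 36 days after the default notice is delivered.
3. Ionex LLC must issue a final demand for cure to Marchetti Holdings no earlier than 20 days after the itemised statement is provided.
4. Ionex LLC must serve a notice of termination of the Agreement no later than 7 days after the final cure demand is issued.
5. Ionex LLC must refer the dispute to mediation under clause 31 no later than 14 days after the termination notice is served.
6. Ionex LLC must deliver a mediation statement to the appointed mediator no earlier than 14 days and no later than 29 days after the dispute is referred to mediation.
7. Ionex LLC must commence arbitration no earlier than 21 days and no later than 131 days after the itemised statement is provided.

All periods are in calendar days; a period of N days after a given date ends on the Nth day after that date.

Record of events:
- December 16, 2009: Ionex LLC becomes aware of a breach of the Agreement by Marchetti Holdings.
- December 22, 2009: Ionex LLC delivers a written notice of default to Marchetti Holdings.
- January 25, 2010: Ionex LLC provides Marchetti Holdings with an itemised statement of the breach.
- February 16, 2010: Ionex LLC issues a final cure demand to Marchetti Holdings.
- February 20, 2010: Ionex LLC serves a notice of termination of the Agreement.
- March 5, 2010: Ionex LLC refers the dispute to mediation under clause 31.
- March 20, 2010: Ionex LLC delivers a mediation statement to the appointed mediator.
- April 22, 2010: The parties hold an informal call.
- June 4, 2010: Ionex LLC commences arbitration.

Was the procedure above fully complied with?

Yes

Step 1: the window is 4–14 days after December 16, 2009 (when the breach is discovered), so December 20, 2009 through December 30, 2009; done December 22, 2009, which is between those dates.
Step 2: 36 days after December 22, 2009 (when the default notice is delivered) is January 27, 2010; January 25, 2010 is within that limit.
Step 3: the earliest permitted date is 20 days after January 25, 2010 (when the itemised statement is provided), i.e. February 14, 2010; done February 16, 2010 — permitted.
Step 4: 7 days after February 16, 2010 (when the final cure demand is issued) is February 23, 2010; February 20, 2010 is within that limit.
Step 5: 14 days after February 20, 2010 (when the termination notice is served) is March 6, 2010; completed March 5, 2010, before the deadline.
Step 6: the window is 14–29 days after March 5, 2010 (when the dispute is referred to mediation), so March 19, 2010 through April 3, 2010; March 20, 2010 falls inside that range.
Step 7: the window is 21–131 days after January 25, 2010 (when the itemised statement is provided), so February 15, 2010 through June 5, 2010; done June 4, 2010, which is between those dates.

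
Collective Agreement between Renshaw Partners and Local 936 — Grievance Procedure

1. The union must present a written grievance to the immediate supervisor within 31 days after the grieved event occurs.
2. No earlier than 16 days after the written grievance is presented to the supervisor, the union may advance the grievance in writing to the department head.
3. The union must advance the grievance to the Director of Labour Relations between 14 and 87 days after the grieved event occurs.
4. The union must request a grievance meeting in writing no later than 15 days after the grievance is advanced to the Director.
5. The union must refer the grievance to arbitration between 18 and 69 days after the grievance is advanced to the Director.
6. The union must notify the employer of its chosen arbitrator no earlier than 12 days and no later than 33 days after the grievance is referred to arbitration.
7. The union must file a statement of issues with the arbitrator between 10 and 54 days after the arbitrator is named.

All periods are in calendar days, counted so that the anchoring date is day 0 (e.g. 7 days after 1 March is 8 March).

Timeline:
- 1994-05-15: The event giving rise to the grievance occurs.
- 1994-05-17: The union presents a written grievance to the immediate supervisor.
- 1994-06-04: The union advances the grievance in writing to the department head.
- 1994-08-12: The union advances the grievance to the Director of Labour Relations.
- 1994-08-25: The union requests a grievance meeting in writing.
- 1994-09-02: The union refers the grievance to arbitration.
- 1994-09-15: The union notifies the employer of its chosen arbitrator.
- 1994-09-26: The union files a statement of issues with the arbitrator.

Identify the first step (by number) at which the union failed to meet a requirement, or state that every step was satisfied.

Step 1: 31 days after 1994-05-15 (when the grieved event occurs) is 1994-06-15; 1994-05-17 is within that limit.
Step 2: the earliest permitted date is 16 days after 1994-05-17 (when the written grievance is presented to the supervisor), i.e. 1994-06-02; done 1994-06-04, after the minimum wait.
Step 3: the window is 14–87 days after 1994-05-15 (when the grieved event occurs), so 1994-05-29 through 1994-08-10; 1994-08-12 is 2 days past the end of the window.
That is the first point of non-compliance.

Step 3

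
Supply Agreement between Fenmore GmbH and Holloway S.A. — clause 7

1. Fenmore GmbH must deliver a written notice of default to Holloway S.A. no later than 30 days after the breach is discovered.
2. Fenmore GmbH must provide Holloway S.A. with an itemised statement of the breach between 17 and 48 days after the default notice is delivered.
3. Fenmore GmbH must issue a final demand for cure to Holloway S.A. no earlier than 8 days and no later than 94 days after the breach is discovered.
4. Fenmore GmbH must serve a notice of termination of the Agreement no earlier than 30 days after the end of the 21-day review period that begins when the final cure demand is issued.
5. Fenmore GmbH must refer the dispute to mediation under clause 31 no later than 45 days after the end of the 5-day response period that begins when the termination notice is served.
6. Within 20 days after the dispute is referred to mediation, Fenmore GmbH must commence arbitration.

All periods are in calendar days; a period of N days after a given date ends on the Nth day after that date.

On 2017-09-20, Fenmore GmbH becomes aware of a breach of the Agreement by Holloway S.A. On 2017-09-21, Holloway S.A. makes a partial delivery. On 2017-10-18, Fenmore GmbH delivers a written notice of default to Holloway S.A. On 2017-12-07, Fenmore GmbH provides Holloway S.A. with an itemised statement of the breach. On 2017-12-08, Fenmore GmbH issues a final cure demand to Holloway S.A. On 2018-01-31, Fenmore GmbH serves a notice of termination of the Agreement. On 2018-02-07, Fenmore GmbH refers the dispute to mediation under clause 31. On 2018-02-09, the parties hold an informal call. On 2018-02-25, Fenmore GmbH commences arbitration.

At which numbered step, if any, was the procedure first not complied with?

Step 1: 30 days after 2017-09-20 (when the breach is discovered) is 2017-10-20; done 2017-10-18 — timely.
Step 2: the window is 17–48 days after 2017-10-18 (when the default notice is delivered), so 2017-11-04 through 2017-12-05; done 2017-12-07 — 2 days after the window closed.
The procedure was therefore not followed at step 2.

Step 2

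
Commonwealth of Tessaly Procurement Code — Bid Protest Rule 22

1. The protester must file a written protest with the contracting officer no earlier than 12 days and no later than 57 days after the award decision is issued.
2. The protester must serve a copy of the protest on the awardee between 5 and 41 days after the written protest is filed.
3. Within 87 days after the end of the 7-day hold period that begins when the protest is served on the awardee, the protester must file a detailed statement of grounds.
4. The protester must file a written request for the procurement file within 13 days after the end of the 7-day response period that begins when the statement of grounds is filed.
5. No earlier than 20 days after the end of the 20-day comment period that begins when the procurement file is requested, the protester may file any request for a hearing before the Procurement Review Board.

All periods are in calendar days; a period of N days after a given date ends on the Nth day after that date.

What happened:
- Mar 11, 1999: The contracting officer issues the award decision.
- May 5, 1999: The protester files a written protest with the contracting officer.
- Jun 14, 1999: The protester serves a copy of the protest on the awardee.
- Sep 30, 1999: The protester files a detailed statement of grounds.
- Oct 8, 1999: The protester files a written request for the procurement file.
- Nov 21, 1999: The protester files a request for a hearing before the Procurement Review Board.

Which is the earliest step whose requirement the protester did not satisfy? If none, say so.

Step 3

Step 1 — 12 and 57 days from Mar 11, 1999 (when the award decision is issued) are Mar 23, 1999 and May 7, 1999 respectively; May 5, 1999 falls inside that range.
Step 2 — 5 and 41 days from May 5, 1999 (when the written protest is filed) are May 10, 1999 and Jun 15, 1999 respectively; done Jun 14, 1999 — within the window.
Step 3 — counting 87 days from Jun 21, 1999 (end of the 7-day hold period, which began when the protest is served on the awardee on Jun 14, 1999) gives a deadline of Sep 16, 1999; Sep 30, 1999 misses that deadline by 14 days.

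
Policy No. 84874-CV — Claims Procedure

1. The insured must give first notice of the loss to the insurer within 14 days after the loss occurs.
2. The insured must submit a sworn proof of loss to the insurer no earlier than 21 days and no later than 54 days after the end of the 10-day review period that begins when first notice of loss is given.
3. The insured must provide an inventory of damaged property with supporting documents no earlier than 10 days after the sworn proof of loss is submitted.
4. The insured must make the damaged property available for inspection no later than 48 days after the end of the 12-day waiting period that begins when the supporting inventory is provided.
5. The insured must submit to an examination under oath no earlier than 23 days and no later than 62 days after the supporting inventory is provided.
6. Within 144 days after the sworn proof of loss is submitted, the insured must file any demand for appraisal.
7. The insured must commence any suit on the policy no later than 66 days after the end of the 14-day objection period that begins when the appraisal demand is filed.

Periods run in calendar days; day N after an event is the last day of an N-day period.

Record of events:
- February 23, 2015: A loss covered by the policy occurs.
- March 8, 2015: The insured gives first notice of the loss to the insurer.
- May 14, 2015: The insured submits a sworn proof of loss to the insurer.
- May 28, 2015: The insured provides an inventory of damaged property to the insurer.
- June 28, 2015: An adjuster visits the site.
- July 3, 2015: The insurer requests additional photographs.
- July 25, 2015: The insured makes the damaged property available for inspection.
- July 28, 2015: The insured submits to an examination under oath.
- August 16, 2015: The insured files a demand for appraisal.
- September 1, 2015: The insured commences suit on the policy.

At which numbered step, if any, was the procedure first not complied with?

Step 1: 14 days after February 23, 2015 (when the loss occurs) is March 9, 2015; March 8, 2015 is within that limit.
Step 2: the window is 21–54 days after March 18, 2015 (end of the 10-day review period, which began when first notice of loss is given on March 8, 2015), so April 8, 2015 through May 11, 2015; May 14, 2015 is 3 days past the end of the window.

Step 2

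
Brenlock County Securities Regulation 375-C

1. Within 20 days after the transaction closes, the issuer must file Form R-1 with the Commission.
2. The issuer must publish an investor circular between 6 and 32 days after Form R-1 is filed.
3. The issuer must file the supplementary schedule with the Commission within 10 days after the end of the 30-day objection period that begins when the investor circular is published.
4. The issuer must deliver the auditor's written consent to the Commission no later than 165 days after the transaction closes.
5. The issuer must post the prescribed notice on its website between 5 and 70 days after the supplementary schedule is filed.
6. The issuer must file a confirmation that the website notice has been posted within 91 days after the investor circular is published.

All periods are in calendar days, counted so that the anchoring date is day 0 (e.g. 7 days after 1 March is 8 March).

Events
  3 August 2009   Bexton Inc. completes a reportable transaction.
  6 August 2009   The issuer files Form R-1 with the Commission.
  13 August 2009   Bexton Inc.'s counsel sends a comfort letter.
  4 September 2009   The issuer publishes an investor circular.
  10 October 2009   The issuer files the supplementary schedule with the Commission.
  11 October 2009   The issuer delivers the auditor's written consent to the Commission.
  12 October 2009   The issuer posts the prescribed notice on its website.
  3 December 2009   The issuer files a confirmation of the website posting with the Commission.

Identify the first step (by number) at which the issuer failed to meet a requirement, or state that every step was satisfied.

Step 1 — counting 20 days from 3 August 2009 (when the transaction closes) gives a deadline of 23 August 2009; completed 6 August 2009, before the deadline.
Step 2 — 6 and 32 days from 6 August 2009 (when Form R-1 is filed) are 12 August 2009 and 7 September 2009 respectively; done 4 September 2009 — within the window.
Step 3 — counting 10 days from 4 October 2009 (end of the 30-day objection period, which began when the investor circular is published on 4 September 2009) gives a deadline of 14 October 2009; completed 10 October 2009, before the deadline.
Step 4 — counting 165 days from 3 August 2009 (when the transaction closes) gives a deadline of 15 January 2010; 11 October 2009 is within that limit.
Step 5 — 5 and 70 days from 10 October 2009 (when the supplementary schedule is filed) are 15 October 2009 and 19 December 2009 respectively; 12 October 2009 is 3 days too early.
Later steps need not be reached.

Step 5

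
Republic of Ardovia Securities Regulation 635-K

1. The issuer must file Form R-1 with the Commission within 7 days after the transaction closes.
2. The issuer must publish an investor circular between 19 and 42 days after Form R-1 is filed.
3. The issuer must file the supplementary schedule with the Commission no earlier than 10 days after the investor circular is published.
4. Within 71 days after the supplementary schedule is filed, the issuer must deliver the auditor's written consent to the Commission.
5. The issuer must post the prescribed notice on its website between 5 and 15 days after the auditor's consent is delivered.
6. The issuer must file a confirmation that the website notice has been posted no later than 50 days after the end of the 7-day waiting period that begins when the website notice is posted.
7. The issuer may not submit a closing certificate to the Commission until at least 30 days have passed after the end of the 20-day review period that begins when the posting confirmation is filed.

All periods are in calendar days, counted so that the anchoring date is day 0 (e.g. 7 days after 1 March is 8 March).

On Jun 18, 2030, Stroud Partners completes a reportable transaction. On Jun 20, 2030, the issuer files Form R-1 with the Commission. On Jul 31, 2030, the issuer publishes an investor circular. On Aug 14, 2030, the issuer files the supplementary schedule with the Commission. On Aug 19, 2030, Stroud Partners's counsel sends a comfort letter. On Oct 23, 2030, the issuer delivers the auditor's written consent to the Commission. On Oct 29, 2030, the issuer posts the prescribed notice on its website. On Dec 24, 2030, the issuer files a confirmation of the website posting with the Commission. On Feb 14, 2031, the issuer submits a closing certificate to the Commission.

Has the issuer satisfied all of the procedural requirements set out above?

Step 1 — counting 7 days from Jun 18, 2030 (when the transaction closes) gives a deadline of Jun 25, 2030; completed Jun 20, 2030, before the deadline.
Step 2 — 19 and 42 days from Jun 20, 2030 (when Form R-1 is filed) are Jul 9, 2030 and Aug 1, 2030 respectively; Jul 31, 2030 falls inside that range.
Step 3 — must wait 10 days from Jul 31, 2030 (when the investor circular is published), so not before Aug 10, 2030; done Aug 14, 2030 — permitted.
Step 4 — counting 71 days from Aug 14, 2030 (when the supplementary schedule is filed) gives a deadline of Oct 24, 2030; Oct 23, 2030 is within that limit.
Step 5 — 5 and 15 days from Oct 23, 2030 (when the auditor's consent is delivered) are Oct 28, 2030 and Nov 7, 2030 respectively; done Oct 29, 2030, which is between those dates.
Step 6 — counting 50 days from Nov 5, 2030 (end of the 7-day waiting period, which began when the website notice is posted on Oct 29, 2030) gives a deadline of Dec 25, 2030; completed Dec 24, 2030, before the deadline.
Step 7 — must wait 30 days from Jan 13, 2031 (end of the 20-day review period, which began when the posting confirmation is filed on Dec 24, 2030), so not before Feb 12, 2031; done Feb 14, 2031, after the minimum wait.

Yes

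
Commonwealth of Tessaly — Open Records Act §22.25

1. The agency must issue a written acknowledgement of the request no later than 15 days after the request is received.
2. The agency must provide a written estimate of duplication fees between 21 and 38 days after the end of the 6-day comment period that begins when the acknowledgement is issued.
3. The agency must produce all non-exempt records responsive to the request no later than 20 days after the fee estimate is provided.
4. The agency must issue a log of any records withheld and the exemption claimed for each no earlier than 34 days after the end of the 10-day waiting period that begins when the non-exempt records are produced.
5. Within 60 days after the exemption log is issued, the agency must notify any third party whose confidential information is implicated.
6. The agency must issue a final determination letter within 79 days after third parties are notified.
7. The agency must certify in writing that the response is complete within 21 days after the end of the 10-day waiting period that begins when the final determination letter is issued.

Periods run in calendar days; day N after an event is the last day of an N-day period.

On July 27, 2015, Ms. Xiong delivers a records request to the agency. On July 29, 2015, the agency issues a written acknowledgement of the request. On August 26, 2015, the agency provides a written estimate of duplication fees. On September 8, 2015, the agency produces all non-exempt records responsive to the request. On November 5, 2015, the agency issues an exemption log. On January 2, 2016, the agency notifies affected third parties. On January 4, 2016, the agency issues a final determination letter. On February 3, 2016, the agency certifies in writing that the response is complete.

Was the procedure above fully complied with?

(1) due by July 27, 2015 + 15 days = August 11, 2015; July 29, 2015 is within that limit.
(2) the permitted window runs from August 4, 2015 + 21 = August 25, 2015 to August 4, 2015 + 38 = September 11, 2015; August 26, 2015 falls inside that range.
(3) due by August 26, 2015 + 20 days = September 15, 2015; done September 8, 2015 — timely.
(4) permitted from September 18, 2015 + 34 days = October 22, 2015 onward; done November 5, 2015, after the minimum wait.
(5) due by November 5, 2015 + 60 days = January 4, 2016; January 2, 2016 is within that limit.
(6) due by January 2, 2016 + 79 days = March 21, 2016; completed January 4, 2016, before the deadline.
(7) due by January 14, 2016 + 21 days = February 4, 2016; done February 3, 2016 — timely.

Yes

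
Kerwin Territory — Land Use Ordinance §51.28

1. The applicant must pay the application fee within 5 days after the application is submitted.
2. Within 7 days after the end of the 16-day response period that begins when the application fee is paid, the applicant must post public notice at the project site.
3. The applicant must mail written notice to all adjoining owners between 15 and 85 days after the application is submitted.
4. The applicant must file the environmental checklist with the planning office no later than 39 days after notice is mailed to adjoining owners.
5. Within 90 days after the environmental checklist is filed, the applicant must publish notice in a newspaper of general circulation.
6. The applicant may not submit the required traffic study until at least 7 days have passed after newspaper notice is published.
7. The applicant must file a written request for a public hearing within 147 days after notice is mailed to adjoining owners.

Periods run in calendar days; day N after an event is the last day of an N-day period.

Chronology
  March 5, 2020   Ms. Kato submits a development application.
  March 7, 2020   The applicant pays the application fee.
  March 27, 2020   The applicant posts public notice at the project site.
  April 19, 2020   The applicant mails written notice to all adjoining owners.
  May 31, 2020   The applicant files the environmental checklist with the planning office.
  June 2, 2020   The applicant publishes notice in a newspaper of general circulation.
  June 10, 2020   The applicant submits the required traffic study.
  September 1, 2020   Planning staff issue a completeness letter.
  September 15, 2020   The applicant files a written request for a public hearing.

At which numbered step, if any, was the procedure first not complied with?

Step 4

Step 1: 5 days after March 5, 2020 (when the application is submitted) is March 10, 2020; March 7, 2020 is within that limit.
Step 2: 7 days after March 23, 2020 (end of the 16-day response period, which began when the application fee is paid on March 7, 2020) is March 30, 2020; completed March 27, 2020, before the deadline.
Step 3: the window is 15–85 days after March 5, 2020 (when the application is submitted), so March 20, 2020 through May 29, 2020; April 19, 2020 falls inside that range.
Step 4: 39 days after April 19, 2020 (when notice is mailed to adjoining owners) is May 28, 2020; May 31, 2020 misses that deadline by 3 days.
Later steps need not be reached.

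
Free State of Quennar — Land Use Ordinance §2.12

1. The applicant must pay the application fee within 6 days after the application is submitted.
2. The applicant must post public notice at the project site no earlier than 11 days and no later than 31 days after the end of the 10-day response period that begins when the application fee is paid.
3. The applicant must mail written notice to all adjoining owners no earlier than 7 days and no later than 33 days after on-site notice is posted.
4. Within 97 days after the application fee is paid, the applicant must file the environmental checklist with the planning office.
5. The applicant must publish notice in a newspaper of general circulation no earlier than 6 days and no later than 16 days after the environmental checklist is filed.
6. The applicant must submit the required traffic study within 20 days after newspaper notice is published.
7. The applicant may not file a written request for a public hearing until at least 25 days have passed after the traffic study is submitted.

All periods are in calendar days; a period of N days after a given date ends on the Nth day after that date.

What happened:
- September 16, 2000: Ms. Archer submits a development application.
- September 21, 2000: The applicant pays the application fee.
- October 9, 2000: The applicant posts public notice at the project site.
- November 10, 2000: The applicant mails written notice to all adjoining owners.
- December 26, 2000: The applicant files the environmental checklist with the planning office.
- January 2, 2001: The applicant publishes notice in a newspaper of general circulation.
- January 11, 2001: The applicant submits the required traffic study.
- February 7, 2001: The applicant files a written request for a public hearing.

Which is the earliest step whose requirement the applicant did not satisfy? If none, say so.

Step 2

(1) due by September 16, 2000 + 6 days = September 22, 2000; completed September 21, 2000, before the deadline.
(2) the permitted window runs from October 1, 2000 + 11 = October 12, 2000 to October 1, 2000 + 31 = November 1, 2000; October 9, 2000 is 3 days too early.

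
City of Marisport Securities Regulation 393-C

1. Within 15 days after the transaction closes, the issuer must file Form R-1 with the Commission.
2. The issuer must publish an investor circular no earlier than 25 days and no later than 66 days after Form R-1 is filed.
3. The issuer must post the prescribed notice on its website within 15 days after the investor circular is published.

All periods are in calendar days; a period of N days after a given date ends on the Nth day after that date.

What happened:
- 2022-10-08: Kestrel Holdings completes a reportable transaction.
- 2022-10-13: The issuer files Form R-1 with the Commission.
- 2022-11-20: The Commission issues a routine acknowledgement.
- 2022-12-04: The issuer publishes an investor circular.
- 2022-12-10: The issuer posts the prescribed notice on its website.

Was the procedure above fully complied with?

Yes

(1) due by 2022-10-08 + 15 days = 2022-10-23; completed 2022-10-13, before the deadline.
(2) the permitted window runs from 2022-10-13 + 25 = 2022-11-07 to 2022-10-13 + 66 = 2022-12-18; 2022-12-04 falls inside that range.
(3) due by 2022-12-04 + 15 days = 2022-12-19; completed 2022-12-10, before the deadline.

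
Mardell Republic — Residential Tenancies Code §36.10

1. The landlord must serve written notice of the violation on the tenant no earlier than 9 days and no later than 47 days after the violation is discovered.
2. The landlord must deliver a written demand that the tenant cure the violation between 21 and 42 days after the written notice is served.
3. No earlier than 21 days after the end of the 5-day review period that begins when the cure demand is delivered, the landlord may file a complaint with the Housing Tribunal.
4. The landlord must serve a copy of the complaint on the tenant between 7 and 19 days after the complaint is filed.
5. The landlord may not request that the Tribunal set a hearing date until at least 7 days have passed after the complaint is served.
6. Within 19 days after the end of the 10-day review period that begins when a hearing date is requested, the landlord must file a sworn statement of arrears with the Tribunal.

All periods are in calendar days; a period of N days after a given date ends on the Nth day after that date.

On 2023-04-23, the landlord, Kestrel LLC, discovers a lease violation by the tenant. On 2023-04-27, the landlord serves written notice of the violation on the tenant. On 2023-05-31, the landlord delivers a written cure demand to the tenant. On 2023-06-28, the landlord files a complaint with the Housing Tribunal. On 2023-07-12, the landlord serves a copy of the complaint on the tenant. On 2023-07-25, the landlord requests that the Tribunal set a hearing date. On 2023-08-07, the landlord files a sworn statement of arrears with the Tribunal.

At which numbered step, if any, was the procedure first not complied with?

(1) the permitted window runs from 2023-04-23 + 9 = 2023-05-02 to 2023-04-23 + 47 = 2023-06-09; 2023-04-27 is 5 days too early.

Step 1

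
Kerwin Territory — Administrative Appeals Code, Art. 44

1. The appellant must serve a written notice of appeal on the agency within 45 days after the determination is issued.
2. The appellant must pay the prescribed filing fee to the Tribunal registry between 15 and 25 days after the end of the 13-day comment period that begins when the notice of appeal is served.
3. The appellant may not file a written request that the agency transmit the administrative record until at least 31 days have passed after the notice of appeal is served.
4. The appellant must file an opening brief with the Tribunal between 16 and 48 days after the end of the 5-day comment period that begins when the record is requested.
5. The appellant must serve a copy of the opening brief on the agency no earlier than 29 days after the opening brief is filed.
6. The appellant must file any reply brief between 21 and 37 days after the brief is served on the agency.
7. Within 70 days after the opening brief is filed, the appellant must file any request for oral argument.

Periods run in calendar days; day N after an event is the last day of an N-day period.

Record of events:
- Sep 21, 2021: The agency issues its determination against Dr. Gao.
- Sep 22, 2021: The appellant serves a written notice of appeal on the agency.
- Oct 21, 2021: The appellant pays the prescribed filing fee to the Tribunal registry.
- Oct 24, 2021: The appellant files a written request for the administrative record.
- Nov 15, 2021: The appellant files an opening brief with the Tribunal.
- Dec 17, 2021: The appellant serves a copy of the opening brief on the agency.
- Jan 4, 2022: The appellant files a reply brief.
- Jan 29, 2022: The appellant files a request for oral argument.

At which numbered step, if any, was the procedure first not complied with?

Step 6

Step 1 — counting 45 days from Sep 21, 2021 (when the determination is issued) gives a deadline of Nov 5, 2021; Sep 22, 2021 is within that limit.
Step 2 — 15 and 25 days from Oct 5, 2021 (end of the 13-day comment period, which began when the notice of appeal is served on Sep 22, 2021) are Oct 20, 2021 and Oct 30, 2021 respectively; done Oct 21, 2021, which is between those dates.
Step 3 — must wait 31 days from Sep 22, 2021 (when the notice of appeal is served), so not before Oct 23, 2021; Oct 24, 2021 is on or after that date.
Step 4 — 16 and 48 days from Oct 29, 2021 (end of the 5-day comment period, which began when the record is requested on Oct 24, 2021) are Nov 14, 2021 and Dec 16, 2021 respectively; Nov 15, 2021 falls inside that range.
Step 5 — must wait 29 days from Nov 15, 2021 (when the opening brief is filed), so not before Dec 14, 2021; done Dec 17, 2021 — permitted.
Step 6 — 21 and 37 days from Dec 17, 2021 (when the brief is served on the agency) are Jan 7, 2022 and Jan 23, 2022 respectively; Jan 4, 2022 is 3 days too early.
The analysis stops there.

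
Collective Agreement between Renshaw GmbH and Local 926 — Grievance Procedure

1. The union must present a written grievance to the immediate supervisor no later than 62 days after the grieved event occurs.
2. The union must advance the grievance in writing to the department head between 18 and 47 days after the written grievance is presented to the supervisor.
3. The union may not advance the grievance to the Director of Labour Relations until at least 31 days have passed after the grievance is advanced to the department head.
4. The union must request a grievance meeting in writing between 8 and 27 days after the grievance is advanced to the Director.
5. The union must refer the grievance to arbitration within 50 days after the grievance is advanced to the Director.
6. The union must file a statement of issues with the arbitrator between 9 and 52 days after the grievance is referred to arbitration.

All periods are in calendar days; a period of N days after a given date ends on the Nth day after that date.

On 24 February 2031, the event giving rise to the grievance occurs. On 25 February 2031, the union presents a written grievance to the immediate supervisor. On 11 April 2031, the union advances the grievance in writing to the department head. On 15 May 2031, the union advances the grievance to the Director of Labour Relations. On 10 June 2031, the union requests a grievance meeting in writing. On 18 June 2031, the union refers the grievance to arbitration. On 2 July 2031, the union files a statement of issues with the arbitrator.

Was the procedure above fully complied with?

Yes

Step 1: 62 days after 24 February 2031 (when the grieved event occurs) is 27 April 2031; completed 25 February 2031, before the deadline.
Step 2: the window is 18–47 days after 25 February 2031 (when the written grievance is presented to the supervisor), so 15 March 2031 through 13 April 2031; done 11 April 2031 — within the window.
Step 3: the earliest permitted date is 31 days after 11 April 2031 (when the grievance is advanced to the department head), i.e. 12 May 2031; done 15 May 2031 — permitted.
Step 4: the window is 8–27 days after 15 May 2031 (when the grievance is advanced to the Director), so 23 May 2031 through 11 June 2031; 10 June 2031 falls inside that range.
Step 5: 50 days after 15 May 2031 (when the grievance is advanced to the Director) is 4 July 2031; done 18 June 2031 — timely.
Step 6: the window is 9–52 days after 18 June 2031 (when the grievance is referred to arbitration), so 27 June 2031 through 9 August 2031; done 2 July 2031, which is between those dates.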